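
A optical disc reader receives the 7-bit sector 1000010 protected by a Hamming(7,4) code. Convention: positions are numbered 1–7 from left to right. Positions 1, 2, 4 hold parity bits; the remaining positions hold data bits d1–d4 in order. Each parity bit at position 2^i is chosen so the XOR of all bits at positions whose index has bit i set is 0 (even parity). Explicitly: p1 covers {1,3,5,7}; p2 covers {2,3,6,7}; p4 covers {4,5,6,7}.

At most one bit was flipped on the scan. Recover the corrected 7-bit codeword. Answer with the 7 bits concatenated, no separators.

s1 (pos 1,3,5,7): 1⊕0⊕0⊕0 = 1
s2 (pos 2,3,6,7): 0⊕0⊕1⊕0 = 1
s4 (pos 4,5,6,7): 0⊕0⊕1⊕0 = 1
Syndrome s4…s1 = 111 → error at position 7.
Flip position 7: 1000010 → 1000011

1000011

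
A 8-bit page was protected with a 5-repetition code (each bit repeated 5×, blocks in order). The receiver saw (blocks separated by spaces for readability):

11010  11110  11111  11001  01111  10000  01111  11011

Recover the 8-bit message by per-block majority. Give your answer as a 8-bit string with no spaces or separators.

Block 1 (11010): 3 ones → 1
Block 2 (11110): 4 ones → 1
Block 3 (11111): 5 ones → 1
Block 4 (11001): 3 ones → 1
Block 5 (01111): 4 ones → 1
Block 6 (10000): 1 one → 0
Block 7 (01111): 4 ones → 1
Block 8 (11011): 4 ones → 1

11111011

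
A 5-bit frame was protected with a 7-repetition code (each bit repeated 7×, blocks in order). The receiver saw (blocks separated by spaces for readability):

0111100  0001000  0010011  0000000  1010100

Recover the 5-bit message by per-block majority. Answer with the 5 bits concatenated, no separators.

Block 1 (0111100): 4 ones → 1
Block 2 (0001000): 1 one → 0
Block 3 (0010011): 3 ones → 0
Block 4 (0000000): 0 ones → 0
Block 5 (1010100): 3 ones → 0

10000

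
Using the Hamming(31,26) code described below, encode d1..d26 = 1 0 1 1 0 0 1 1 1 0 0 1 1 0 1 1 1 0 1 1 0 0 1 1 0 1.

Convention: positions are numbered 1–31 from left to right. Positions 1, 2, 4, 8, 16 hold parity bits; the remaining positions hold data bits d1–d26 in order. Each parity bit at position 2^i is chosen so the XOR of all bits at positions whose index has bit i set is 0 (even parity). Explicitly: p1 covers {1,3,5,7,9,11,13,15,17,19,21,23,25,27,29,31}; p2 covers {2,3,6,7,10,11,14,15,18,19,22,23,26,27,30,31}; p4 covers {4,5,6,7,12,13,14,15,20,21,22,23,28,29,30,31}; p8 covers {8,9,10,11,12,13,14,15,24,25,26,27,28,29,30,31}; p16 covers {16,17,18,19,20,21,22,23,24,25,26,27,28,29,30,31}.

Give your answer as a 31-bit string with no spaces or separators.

1110011000111000110111011001101

Place data at non-parity positions: p1 p2 1 p4 0 1 1 p8 0 0 1 1 1 0 0 p16 1 1 0 1 1 1 0 1 1 0 0 1 1 0 1
p1 (pos 1,3,5,7,9,11,13,15,17,19,21,23,25,27,29,31): XOR of data positions = 1⊕0⊕1⊕0⊕1⊕1⊕0⊕1⊕0⊕1⊕0⊕1⊕0⊕1⊕1 = 1
p2 (pos 2,3,6,7,10,11,14,15,18,19,22,23,26,27,30,31): XOR of data positions = 1⊕1⊕1⊕0⊕1⊕0⊕0⊕1⊕0⊕1⊕0⊕0⊕0⊕0⊕1 = 1
p4 (pos 4,5,6,7,12,13,14,15,20,21,22,23,28,29,30,31): XOR of data positions = 0⊕1⊕1⊕1⊕1⊕0⊕0⊕1⊕1⊕1⊕0⊕1⊕1⊕0⊕1 = 0
p8 (pos 8,9,10,11,12,13,14,15,24,25,26,27,28,29,30,31): XOR of data positions = 0⊕0⊕1⊕1⊕1⊕0⊕0⊕1⊕1⊕0⊕0⊕1⊕1⊕0⊕1 = 0
p16 (pos 16,17,18,19,20,21,22,23,24,25,26,27,28,29,30,31): XOR of data positions = 1⊕1⊕0⊕1⊕1⊕1⊕0⊕1⊕1⊕0⊕0⊕1⊕1⊕0⊕1 = 0
Codeword: 1110011000111000110111011001101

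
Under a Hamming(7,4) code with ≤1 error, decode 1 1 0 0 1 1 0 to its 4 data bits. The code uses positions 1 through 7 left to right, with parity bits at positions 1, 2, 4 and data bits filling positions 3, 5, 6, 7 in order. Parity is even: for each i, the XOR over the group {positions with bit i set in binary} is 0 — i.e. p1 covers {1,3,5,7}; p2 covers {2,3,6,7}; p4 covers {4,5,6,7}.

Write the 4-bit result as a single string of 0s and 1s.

s1 (pos 1,3,5,7): 1⊕0⊕1⊕0 = 0
s2 (pos 2,3,6,7): 1⊕0⊕1⊕0 = 0
s4 (pos 4,5,6,7): 0⊕1⊕1⊕0 = 0
Syndrome s4…s1 = 000 → no error.
Read data bits from positions 3,5,6,7: 0110

0110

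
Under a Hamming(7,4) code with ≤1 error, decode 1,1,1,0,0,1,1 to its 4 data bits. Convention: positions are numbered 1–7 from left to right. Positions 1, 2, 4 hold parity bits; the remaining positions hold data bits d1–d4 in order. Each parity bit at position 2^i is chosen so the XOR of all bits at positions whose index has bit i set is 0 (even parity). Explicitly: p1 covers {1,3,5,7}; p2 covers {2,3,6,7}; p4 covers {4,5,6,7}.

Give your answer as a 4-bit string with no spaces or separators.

1011

s1 (pos 1,3,5,7): 1⊕1⊕0⊕1 = 1
s2 (pos 2,3,6,7): 1⊕1⊕1⊕1 = 0
s4 (pos 4,5,6,7): 0⊕0⊕1⊕1 = 0
Syndrome s4…s1 = 001 → error at position 1.
Flip position 1: 1110011 → 0110011
Read data bits from positions 3,5,6,7: 1011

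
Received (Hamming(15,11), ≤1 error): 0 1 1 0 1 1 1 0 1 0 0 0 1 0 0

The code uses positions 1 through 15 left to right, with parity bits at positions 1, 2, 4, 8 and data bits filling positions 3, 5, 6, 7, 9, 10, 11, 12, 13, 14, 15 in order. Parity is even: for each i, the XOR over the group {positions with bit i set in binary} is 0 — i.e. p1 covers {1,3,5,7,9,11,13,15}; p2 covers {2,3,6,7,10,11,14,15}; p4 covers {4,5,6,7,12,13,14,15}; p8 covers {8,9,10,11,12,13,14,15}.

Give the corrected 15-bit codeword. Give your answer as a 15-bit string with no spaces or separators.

111011101000100

s1 (pos 1,3,5,7,9,11,13,15): 0⊕1⊕1⊕1⊕1⊕0⊕1⊕0 = 1
s2 (pos 2,3,6,7,10,11,14,15): 1⊕1⊕1⊕1⊕0⊕0⊕0⊕0 = 0
s4 (pos 4,5,6,7,12,13,14,15): 0⊕1⊕1⊕1⊕0⊕1⊕0⊕0 = 0
s8 (pos 8,9,10,11,12,13,14,15): 0⊕1⊕0⊕0⊕0⊕1⊕0⊕0 = 0
Syndrome s8…s1 = 0001 → error at position 1.
Flip position 1: 011011101000100 → 111011101000100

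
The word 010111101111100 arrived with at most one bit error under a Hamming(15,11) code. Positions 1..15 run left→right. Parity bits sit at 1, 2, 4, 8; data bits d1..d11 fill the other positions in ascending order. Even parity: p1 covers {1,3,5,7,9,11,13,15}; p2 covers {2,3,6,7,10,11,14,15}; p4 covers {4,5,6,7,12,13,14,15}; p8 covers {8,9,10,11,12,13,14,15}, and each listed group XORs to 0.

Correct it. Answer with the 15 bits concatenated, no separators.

s1 (pos 1,3,5,7,9,11,13,15): 0⊕0⊕1⊕1⊕1⊕1⊕1⊕0 = 1
s2 (pos 2,3,6,7,10,11,14,15): 1⊕0⊕1⊕1⊕1⊕1⊕0⊕0 = 1
s4 (pos 4,5,6,7,12,13,14,15): 1⊕1⊕1⊕1⊕1⊕1⊕0⊕0 = 0
s8 (pos 8,9,10,11,12,13,14,15): 0⊕1⊕1⊕1⊕1⊕1⊕0⊕0 = 1
Syndrome s8…s1 = 1011 → error at position 11.
Flip position 11: 010111101111100 → 010111101101100

010111101101100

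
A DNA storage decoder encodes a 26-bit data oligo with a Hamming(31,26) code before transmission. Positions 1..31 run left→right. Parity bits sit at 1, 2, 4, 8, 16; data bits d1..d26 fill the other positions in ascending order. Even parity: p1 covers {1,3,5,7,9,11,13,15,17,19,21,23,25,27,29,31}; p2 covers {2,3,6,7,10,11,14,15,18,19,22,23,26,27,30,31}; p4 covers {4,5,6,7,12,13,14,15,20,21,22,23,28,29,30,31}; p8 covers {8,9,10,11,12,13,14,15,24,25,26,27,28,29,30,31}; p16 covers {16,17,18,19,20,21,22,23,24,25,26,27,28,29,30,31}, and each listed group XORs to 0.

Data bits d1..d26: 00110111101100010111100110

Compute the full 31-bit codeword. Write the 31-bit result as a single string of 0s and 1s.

1001011001111010100010111100110

Place data at non-parity positions: p1 p2 0 p4 0 1 1 p8 0 1 1 1 1 0 1 p16 1 0 0 0 1 0 1 1 1 1 0 0 1 1 0
p1 (pos 1,3,5,7,9,11,13,15,17,19,21,23,25,27,29,31): XOR of data positions = 0⊕0⊕1⊕0⊕1⊕1⊕1⊕1⊕0⊕1⊕1⊕1⊕0⊕1⊕0 = 1
p2 (pos 2,3,6,7,10,11,14,15,18,19,22,23,26,27,30,31): XOR of data positions = 0⊕1⊕1⊕1⊕1⊕0⊕1⊕0⊕0⊕0⊕1⊕1⊕0⊕1⊕0 = 0
p4 (pos 4,5,6,7,12,13,14,15,20,21,22,23,28,29,30,31): XOR of data positions = 0⊕1⊕1⊕1⊕1⊕0⊕1⊕0⊕1⊕0⊕1⊕0⊕1⊕1⊕0 = 1
p8 (pos 8,9,10,11,12,13,14,15,24,25,26,27,28,29,30,31): XOR of data positions = 0⊕1⊕1⊕1⊕1⊕0⊕1⊕1⊕1⊕1⊕0⊕0⊕1⊕1⊕0 = 0
p16 (pos 16,17,18,19,20,21,22,23,24,25,26,27,28,29,30,31): XOR of data positions = 1⊕0⊕0⊕0⊕1⊕0⊕1⊕1⊕1⊕1⊕0⊕0⊕1⊕1⊕0 = 0
Codeword: 1001011001111010100010111100110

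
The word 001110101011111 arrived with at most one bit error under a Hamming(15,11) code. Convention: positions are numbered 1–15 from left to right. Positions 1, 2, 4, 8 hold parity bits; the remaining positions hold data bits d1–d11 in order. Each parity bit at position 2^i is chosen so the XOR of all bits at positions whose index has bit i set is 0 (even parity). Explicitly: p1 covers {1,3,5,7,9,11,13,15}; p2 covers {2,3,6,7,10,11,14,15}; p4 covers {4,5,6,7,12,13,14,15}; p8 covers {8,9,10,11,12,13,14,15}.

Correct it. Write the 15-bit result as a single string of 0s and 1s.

s1 (pos 1,3,5,7,9,11,13,15): 0⊕1⊕1⊕1⊕1⊕1⊕1⊕1 = 1
s2 (pos 2,3,6,7,10,11,14,15): 0⊕1⊕0⊕1⊕0⊕1⊕1⊕1 = 1
s4 (pos 4,5,6,7,12,13,14,15): 1⊕1⊕0⊕1⊕1⊕1⊕1⊕1 = 1
s8 (pos 8,9,10,11,12,13,14,15): 0⊕1⊕0⊕1⊕1⊕1⊕1⊕1 = 0
Syndrome s8…s1 = 0111 → error at position 7.
Flip position 7: 001110101011111 → 001110001011111

001110001011111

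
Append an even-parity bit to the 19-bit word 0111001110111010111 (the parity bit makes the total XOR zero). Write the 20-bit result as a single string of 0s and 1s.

XOR of the 19 data bits: 0⊕1⊕1⊕1⊕0⊕0⊕1⊕1⊕1⊕0⊕1⊕1⊕1⊕0⊕1⊕0⊕1⊕1⊕1 = 1
Parity bit = 1 (so all 20 bits XOR to 0).

01110011101110101111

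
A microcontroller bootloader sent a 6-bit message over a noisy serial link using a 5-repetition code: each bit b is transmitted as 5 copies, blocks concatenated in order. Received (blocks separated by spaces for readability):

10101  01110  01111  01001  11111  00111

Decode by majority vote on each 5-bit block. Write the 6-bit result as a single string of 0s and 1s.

111011

Block 1 (10101): 3 ones → 1
Block 2 (01110): 3 ones → 1
Block 3 (01111): 4 ones → 1
Block 4 (01001): 2 ones → 0
Block 5 (11111): 5 ones → 1
Block 6 (00111): 3 ones → 1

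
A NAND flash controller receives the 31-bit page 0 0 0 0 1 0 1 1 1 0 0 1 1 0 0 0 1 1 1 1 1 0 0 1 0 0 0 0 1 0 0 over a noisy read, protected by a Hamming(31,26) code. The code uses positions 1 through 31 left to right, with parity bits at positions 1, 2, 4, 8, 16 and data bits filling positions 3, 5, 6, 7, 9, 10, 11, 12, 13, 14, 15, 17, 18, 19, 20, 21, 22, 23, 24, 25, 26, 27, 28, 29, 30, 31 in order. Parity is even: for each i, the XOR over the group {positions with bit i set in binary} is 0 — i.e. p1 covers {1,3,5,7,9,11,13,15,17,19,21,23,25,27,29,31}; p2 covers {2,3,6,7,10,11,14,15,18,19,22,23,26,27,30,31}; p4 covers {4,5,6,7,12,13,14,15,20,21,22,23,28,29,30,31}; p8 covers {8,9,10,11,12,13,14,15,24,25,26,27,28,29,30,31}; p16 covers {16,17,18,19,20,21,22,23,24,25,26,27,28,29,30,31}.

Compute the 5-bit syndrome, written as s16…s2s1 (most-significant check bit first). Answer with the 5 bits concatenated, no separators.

10110

s1 (pos 1,3,5,7,9,11,13,15,17,19,21,23,25,27,29,31): 0⊕0⊕1⊕1⊕1⊕0⊕1⊕0⊕1⊕1⊕1⊕0⊕0⊕0⊕1⊕0 = 0
s2 (pos 2,3,6,7,10,11,14,15,18,19,22,23,26,27,30,31): 0⊕0⊕0⊕1⊕0⊕0⊕0⊕0⊕1⊕1⊕0⊕0⊕0⊕0⊕0⊕0 = 1
s4 (pos 4,5,6,7,12,13,14,15,20,21,22,23,28,29,30,31): 0⊕1⊕0⊕1⊕1⊕1⊕0⊕0⊕1⊕1⊕0⊕0⊕0⊕1⊕0⊕0 = 1
s8 (pos 8,9,10,11,12,13,14,15,24,25,26,27,28,29,30,31): 1⊕1⊕0⊕0⊕1⊕1⊕0⊕0⊕1⊕0⊕0⊕0⊕0⊕1⊕0⊕0 = 0
s16 (pos 16,17,18,19,20,21,22,23,24,25,26,27,28,29,30,31): 0⊕1⊕1⊕1⊕1⊕1⊕0⊕0⊕1⊕0⊕0⊕0⊕0⊕1⊕0⊕0 = 1
Syndrome s16…s1 = 10110 → error at position 22.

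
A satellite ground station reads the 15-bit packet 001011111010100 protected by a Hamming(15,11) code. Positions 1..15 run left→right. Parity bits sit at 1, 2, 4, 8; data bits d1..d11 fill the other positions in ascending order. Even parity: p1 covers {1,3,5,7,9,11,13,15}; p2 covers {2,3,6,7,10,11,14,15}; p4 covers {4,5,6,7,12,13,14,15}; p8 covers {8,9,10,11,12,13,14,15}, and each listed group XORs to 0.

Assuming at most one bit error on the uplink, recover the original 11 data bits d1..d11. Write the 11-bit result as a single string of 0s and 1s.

11111010100

s1 (pos 1,3,5,7,9,11,13,15): 0⊕1⊕1⊕1⊕1⊕1⊕1⊕0 = 0
s2 (pos 2,3,6,7,10,11,14,15): 0⊕1⊕1⊕1⊕0⊕1⊕0⊕0 = 0
s4 (pos 4,5,6,7,12,13,14,15): 0⊕1⊕1⊕1⊕0⊕1⊕0⊕0 = 0
s8 (pos 8,9,10,11,12,13,14,15): 1⊕1⊕0⊕1⊕0⊕1⊕0⊕0 = 0
Syndrome s8…s1 = 0000 → no error.
Read data bits from positions 3,5,6,7,9,10,11,12,13,14,15: 11111010100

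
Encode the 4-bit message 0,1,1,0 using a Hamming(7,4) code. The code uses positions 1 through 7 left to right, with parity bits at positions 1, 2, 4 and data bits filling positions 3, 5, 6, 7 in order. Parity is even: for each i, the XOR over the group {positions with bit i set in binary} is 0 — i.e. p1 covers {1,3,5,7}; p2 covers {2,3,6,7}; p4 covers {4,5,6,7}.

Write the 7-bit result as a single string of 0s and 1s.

Place data at non-parity positions: p1 p2 0 p4 1 1 0
p1 (pos 1,3,5,7): XOR of data positions = 0⊕1⊕0 = 1
p2 (pos 2,3,6,7): XOR of data positions = 0⊕1⊕0 = 1
p4 (pos 4,5,6,7): XOR of data positions = 1⊕1⊕0 = 0
Codeword: 1100110

1100110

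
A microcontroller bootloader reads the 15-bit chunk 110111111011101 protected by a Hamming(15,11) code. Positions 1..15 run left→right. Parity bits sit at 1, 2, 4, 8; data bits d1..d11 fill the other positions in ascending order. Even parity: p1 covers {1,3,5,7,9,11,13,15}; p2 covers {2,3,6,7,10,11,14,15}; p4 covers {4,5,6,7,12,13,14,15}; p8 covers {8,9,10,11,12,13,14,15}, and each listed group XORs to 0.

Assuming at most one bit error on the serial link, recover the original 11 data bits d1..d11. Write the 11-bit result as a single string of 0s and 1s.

s1 (pos 1,3,5,7,9,11,13,15): 1⊕0⊕1⊕1⊕1⊕1⊕1⊕1 = 1
s2 (pos 2,3,6,7,10,11,14,15): 1⊕0⊕1⊕1⊕0⊕1⊕0⊕1 = 1
s4 (pos 4,5,6,7,12,13,14,15): 1⊕1⊕1⊕1⊕1⊕1⊕0⊕1 = 1
s8 (pos 8,9,10,11,12,13,14,15): 1⊕1⊕0⊕1⊕1⊕1⊕0⊕1 = 0
Syndrome s8…s1 = 0111 → error at position 7.
Flip position 7: 110111111011101 → 110111011011101
Read data bits from positions 3,5,6,7,9,10,11,12,13,14,15: 01101011101

01101011101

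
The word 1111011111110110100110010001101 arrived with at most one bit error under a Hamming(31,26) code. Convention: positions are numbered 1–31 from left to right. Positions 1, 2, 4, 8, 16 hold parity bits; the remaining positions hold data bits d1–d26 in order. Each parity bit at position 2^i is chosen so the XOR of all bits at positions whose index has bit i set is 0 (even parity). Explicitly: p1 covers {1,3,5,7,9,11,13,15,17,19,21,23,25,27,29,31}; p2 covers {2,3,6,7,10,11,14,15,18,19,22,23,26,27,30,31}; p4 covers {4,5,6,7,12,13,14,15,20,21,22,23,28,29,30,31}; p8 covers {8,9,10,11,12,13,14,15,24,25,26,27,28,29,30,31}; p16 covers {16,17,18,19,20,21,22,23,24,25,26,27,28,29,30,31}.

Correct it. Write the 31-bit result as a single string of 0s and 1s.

1111011111110110100110010001111

s1 (pos 1,3,5,7,9,11,13,15,17,19,21,23,25,27,29,31): 1⊕1⊕0⊕1⊕1⊕1⊕0⊕1⊕1⊕0⊕1⊕0⊕0⊕0⊕1⊕1 = 0
s2 (pos 2,3,6,7,10,11,14,15,18,19,22,23,26,27,30,31): 1⊕1⊕1⊕1⊕1⊕1⊕1⊕1⊕0⊕0⊕0⊕0⊕0⊕0⊕0⊕1 = 1
s4 (pos 4,5,6,7,12,13,14,15,20,21,22,23,28,29,30,31): 1⊕0⊕1⊕1⊕1⊕0⊕1⊕1⊕1⊕1⊕0⊕0⊕1⊕1⊕0⊕1 = 1
s8 (pos 8,9,10,11,12,13,14,15,24,25,26,27,28,29,30,31): 1⊕1⊕1⊕1⊕1⊕0⊕1⊕1⊕1⊕0⊕0⊕0⊕1⊕1⊕0⊕1 = 1
s16 (pos 16,17,18,19,20,21,22,23,24,25,26,27,28,29,30,31): 0⊕1⊕0⊕0⊕1⊕1⊕0⊕0⊕1⊕0⊕0⊕0⊕1⊕1⊕0⊕1 = 1
Syndrome s16…s1 = 11110 → error at position 30.
Flip position 30: 1111011111110110100110010001101 → 1111011111110110100110010001111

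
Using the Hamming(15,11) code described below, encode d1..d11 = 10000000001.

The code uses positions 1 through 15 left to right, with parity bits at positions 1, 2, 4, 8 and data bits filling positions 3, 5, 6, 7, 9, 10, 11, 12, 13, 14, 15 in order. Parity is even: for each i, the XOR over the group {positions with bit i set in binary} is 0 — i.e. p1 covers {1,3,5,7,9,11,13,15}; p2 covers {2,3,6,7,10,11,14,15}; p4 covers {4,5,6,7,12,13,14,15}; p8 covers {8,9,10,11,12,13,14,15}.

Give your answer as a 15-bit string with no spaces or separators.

Place data at non-parity positions: p1 p2 1 p4 0 0 0 p8 0 0 0 0 0 0 1
p1 (pos 1,3,5,7,9,11,13,15): XOR of data positions = 1⊕0⊕0⊕0⊕0⊕0⊕1 = 0
p2 (pos 2,3,6,7,10,11,14,15): XOR of data positions = 1⊕0⊕0⊕0⊕0⊕0⊕1 = 0
p4 (pos 4,5,6,7,12,13,14,15): XOR of data positions = 0⊕0⊕0⊕0⊕0⊕0⊕1 = 1
p8 (pos 8,9,10,11,12,13,14,15): XOR of data positions = 0⊕0⊕0⊕0⊕0⊕0⊕1 = 1
Codeword: 001100010000001

001100010000001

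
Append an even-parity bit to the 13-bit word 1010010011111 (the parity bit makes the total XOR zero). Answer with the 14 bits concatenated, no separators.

10100100111110

XOR of the 13 data bits: 1⊕0⊕1⊕0⊕0⊕1⊕0⊕0⊕1⊕1⊕1⊕1⊕1 = 0
Parity bit = 0 (so all 14 bits XOR to 0).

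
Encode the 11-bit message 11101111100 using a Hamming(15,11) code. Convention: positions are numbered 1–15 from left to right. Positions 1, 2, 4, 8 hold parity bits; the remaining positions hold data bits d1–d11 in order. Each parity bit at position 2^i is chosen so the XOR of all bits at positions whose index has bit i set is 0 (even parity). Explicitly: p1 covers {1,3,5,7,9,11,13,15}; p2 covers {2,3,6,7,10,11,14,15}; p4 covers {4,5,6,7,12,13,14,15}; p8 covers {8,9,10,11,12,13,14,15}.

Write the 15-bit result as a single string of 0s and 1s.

101011011111100

Place data at non-parity positions: p1 p2 1 p4 1 1 0 p8 1 1 1 1 1 0 0
p1 (pos 1,3,5,7,9,11,13,15): XOR of data positions = 1⊕1⊕0⊕1⊕1⊕1⊕0 = 1
p2 (pos 2,3,6,7,10,11,14,15): XOR of data positions = 1⊕1⊕0⊕1⊕1⊕0⊕0 = 0
p4 (pos 4,5,6,7,12,13,14,15): XOR of data positions = 1⊕1⊕0⊕1⊕1⊕0⊕0 = 0
p8 (pos 8,9,10,11,12,13,14,15): XOR of data positions = 1⊕1⊕1⊕1⊕1⊕0⊕0 = 1
Codeword: 101011011111100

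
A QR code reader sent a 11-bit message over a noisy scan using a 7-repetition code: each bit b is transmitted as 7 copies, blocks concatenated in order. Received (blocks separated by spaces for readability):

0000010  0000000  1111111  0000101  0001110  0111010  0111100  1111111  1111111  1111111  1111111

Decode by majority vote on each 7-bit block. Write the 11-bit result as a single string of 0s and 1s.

00100111111

Block 1 (0000010): 1 one → 0
Block 2 (0000000): 0 ones → 0
Block 3 (1111111): 7 ones → 1
Block 4 (0000101): 2 ones → 0
Block 5 (0001110): 3 ones → 0
Block 6 (0111010): 4 ones → 1
Block 7 (0111100): 4 ones → 1
Block 8 (1111111): 7 ones → 1
Block 9 (1111111): 7 ones → 1
Block 10 (1111111): 7 ones → 1
Block 11 (1111111): 7 ones → 1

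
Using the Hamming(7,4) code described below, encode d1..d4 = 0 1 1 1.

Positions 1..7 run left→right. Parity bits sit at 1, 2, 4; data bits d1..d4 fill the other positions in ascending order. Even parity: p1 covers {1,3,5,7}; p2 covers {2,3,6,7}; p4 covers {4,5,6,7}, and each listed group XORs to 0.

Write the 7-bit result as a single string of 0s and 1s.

0001111

Place data at non-parity positions: p1 p2 0 p4 1 1 1
p1 (pos 1,3,5,7): XOR of data positions = 0⊕1⊕1 = 0
p2 (pos 2,3,6,7): XOR of data positions = 0⊕1⊕1 = 0
p4 (pos 4,5,6,7): XOR of data positions = 1⊕1⊕1 = 1
Codeword: 0001111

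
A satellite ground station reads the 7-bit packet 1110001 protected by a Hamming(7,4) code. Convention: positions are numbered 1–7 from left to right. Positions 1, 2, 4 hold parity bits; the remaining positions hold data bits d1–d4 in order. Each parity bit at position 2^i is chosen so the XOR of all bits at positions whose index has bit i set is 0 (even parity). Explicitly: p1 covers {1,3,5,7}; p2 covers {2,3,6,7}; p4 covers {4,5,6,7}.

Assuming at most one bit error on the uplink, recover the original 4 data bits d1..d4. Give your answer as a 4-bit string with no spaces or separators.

1000

s1 (pos 1,3,5,7): 1⊕1⊕0⊕1 = 1
s2 (pos 2,3,6,7): 1⊕1⊕0⊕1 = 1
s4 (pos 4,5,6,7): 0⊕0⊕0⊕1 = 1
Syndrome s4…s1 = 111 → error at position 7.
Flip position 7: 1110001 → 1110000
Read data bits from positions 3,5,6,7: 1000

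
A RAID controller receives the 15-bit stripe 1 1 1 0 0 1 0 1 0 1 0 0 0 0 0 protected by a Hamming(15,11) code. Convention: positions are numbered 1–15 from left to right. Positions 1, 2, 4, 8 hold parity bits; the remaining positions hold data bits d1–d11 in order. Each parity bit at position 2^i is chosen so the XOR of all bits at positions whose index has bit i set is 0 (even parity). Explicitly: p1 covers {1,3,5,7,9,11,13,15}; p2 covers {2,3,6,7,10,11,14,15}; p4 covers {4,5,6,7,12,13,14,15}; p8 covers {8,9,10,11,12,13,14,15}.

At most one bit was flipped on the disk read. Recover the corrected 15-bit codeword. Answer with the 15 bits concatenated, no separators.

s1 (pos 1,3,5,7,9,11,13,15): 1⊕1⊕0⊕0⊕0⊕0⊕0⊕0 = 0
s2 (pos 2,3,6,7,10,11,14,15): 1⊕1⊕1⊕0⊕1⊕0⊕0⊕0 = 0
s4 (pos 4,5,6,7,12,13,14,15): 0⊕0⊕1⊕0⊕0⊕0⊕0⊕0 = 1
s8 (pos 8,9,10,11,12,13,14,15): 1⊕0⊕1⊕0⊕0⊕0⊕0⊕0 = 0
Syndrome s8…s1 = 0100 → error at position 4.
Flip position 4: 111001010100000 → 111101010100000

111101010100000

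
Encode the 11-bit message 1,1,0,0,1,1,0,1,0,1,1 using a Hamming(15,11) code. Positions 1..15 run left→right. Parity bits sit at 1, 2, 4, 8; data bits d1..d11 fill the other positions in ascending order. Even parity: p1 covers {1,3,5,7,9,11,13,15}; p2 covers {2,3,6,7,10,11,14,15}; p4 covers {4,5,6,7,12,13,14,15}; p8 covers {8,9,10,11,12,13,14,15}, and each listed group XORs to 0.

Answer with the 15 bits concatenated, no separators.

001010011101011

Place data at non-parity positions: p1 p2 1 p4 1 0 0 p8 1 1 0 1 0 1 1
p1 (pos 1,3,5,7,9,11,13,15): XOR of data positions = 1⊕1⊕0⊕1⊕0⊕0⊕1 = 0
p2 (pos 2,3,6,7,10,11,14,15): XOR of data positions = 1⊕0⊕0⊕1⊕0⊕1⊕1 = 0
p4 (pos 4,5,6,7,12,13,14,15): XOR of data positions = 1⊕0⊕0⊕1⊕0⊕1⊕1 = 0
p8 (pos 8,9,10,11,12,13,14,15): XOR of data positions = 1⊕1⊕0⊕1⊕0⊕1⊕1 = 1
Codeword: 001010011101011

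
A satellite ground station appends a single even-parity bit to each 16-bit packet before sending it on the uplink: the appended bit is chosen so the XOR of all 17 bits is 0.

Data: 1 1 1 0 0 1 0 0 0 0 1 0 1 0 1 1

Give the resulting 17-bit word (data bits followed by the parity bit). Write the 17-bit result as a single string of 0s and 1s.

XOR of the 16 data bits: 1⊕1⊕1⊕0⊕0⊕1⊕0⊕0⊕0⊕0⊕1⊕0⊕1⊕0⊕1⊕1 = 0
Parity bit = 0 (so all 17 bits XOR to 0).

11100100001010110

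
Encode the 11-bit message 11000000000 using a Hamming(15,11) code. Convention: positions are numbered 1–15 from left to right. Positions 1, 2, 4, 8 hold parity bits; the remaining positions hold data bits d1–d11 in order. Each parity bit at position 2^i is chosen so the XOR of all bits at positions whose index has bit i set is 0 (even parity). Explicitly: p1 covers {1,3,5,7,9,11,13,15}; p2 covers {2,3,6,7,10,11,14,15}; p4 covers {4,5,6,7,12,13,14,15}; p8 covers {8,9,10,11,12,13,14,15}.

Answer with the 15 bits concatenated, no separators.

Place data at non-parity positions: p1 p2 1 p4 1 0 0 p8 0 0 0 0 0 0 0
p1 (pos 1,3,5,7,9,11,13,15): XOR of data positions = 1⊕1⊕0⊕0⊕0⊕0⊕0 = 0
p2 (pos 2,3,6,7,10,11,14,15): XOR of data positions = 1⊕0⊕0⊕0⊕0⊕0⊕0 = 1
p4 (pos 4,5,6,7,12,13,14,15): XOR of data positions = 1⊕0⊕0⊕0⊕0⊕0⊕0 = 1
p8 (pos 8,9,10,11,12,13,14,15): XOR of data positions = 0⊕0⊕0⊕0⊕0⊕0⊕0 = 0
Codeword: 011110000000000

011110000000000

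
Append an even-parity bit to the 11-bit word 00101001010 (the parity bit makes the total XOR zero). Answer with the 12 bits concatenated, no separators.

XOR of the 11 data bits: 0⊕0⊕1⊕0⊕1⊕0⊕0⊕1⊕0⊕1⊕0 = 0
Parity bit = 0 (so all 12 bits XOR to 0).

001010010100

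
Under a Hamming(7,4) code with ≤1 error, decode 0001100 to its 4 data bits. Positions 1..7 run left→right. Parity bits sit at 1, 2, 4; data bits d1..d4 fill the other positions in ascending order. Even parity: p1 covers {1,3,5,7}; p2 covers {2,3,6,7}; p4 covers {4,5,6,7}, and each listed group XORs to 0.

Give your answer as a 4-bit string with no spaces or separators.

0100

s1 (pos 1,3,5,7): 0⊕0⊕1⊕0 = 1
s2 (pos 2,3,6,7): 0⊕0⊕0⊕0 = 0
s4 (pos 4,5,6,7): 1⊕1⊕0⊕0 = 0
Syndrome s4…s1 = 001 → error at position 1.
Flip position 1: 0001100 → 1001100
Read data bits from positions 3,5,6,7: 0100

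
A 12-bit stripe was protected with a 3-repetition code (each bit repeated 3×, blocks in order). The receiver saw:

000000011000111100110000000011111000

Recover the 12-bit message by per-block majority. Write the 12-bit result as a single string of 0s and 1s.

001010100110

Block 1 (000): 0 ones → 0
Block 2 (000): 0 ones → 0
Block 3 (011): 2 ones → 1
Block 4 (000): 0 ones → 0
Block 5 (111): 3 ones → 1
Block 6 (100): 1 one → 0
Block 7 (110): 2 ones → 1
Block 8 (000): 0 ones → 0
Block 9 (000): 0 ones → 0
Block 10 (011): 2 ones → 1
Block 11 (111): 3 ones → 1
Block 12 (000): 0 ones → 0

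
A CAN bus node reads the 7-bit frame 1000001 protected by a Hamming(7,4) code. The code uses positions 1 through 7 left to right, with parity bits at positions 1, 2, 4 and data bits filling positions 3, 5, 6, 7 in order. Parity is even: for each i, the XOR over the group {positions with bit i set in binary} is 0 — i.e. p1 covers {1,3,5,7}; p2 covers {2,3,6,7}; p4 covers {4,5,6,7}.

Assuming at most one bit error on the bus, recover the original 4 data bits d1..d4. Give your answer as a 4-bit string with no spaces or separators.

s1 (pos 1,3,5,7): 1⊕0⊕0⊕1 = 0
s2 (pos 2,3,6,7): 0⊕0⊕0⊕1 = 1
s4 (pos 4,5,6,7): 0⊕0⊕0⊕1 = 1
Syndrome s4…s1 = 110 → error at position 6.
Flip position 6: 1000001 → 1000011
Read data bits from positions 3,5,6,7: 0011

0011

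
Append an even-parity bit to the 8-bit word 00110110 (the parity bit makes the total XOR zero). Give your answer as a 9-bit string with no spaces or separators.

XOR of the 8 data bits: 0⊕0⊕1⊕1⊕0⊕1⊕1⊕0 = 0
Parity bit = 0 (so all 9 bits XOR to 0).

001101100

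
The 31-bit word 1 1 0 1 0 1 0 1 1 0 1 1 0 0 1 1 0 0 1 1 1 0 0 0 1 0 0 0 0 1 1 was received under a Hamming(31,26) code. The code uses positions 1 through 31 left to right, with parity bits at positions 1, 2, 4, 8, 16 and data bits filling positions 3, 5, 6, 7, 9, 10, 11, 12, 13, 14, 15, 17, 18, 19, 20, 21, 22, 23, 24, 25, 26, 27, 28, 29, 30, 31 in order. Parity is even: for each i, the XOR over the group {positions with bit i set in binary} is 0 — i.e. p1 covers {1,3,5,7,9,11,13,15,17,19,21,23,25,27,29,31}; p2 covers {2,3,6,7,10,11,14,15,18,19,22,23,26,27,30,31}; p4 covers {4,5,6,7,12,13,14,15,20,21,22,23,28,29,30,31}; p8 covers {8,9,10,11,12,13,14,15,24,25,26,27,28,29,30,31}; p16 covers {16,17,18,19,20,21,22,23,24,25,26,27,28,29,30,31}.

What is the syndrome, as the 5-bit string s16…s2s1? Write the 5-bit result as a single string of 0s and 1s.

s1 (pos 1,3,5,7,9,11,13,15,17,19,21,23,25,27,29,31): 1⊕0⊕0⊕0⊕1⊕1⊕0⊕1⊕0⊕1⊕1⊕0⊕1⊕0⊕0⊕1 = 0
s2 (pos 2,3,6,7,10,11,14,15,18,19,22,23,26,27,30,31): 1⊕0⊕1⊕0⊕0⊕1⊕0⊕1⊕0⊕1⊕0⊕0⊕0⊕0⊕1⊕1 = 1
s4 (pos 4,5,6,7,12,13,14,15,20,21,22,23,28,29,30,31): 1⊕0⊕1⊕0⊕1⊕0⊕0⊕1⊕1⊕1⊕0⊕0⊕0⊕0⊕1⊕1 = 0
s8 (pos 8,9,10,11,12,13,14,15,24,25,26,27,28,29,30,31): 1⊕1⊕0⊕1⊕1⊕0⊕0⊕1⊕0⊕1⊕0⊕0⊕0⊕0⊕1⊕1 = 0
s16 (pos 16,17,18,19,20,21,22,23,24,25,26,27,28,29,30,31): 1⊕0⊕0⊕1⊕1⊕1⊕0⊕0⊕0⊕1⊕0⊕0⊕0⊕0⊕1⊕1 = 1
Syndrome s16…s1 = 10010 → error at position 18.

10010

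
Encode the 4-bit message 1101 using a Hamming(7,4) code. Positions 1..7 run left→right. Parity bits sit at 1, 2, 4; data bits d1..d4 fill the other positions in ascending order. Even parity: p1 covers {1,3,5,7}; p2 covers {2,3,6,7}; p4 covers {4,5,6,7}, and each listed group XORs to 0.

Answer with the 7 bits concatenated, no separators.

Place data at non-parity positions: p1 p2 1 p4 1 0 1
p1 (pos 1,3,5,7): XOR of data positions = 1⊕1⊕1 = 1
p2 (pos 2,3,6,7): XOR of data positions = 1⊕0⊕1 = 0
p4 (pos 4,5,6,7): XOR of data positions = 1⊕0⊕1 = 0
Codeword: 1010101

1010101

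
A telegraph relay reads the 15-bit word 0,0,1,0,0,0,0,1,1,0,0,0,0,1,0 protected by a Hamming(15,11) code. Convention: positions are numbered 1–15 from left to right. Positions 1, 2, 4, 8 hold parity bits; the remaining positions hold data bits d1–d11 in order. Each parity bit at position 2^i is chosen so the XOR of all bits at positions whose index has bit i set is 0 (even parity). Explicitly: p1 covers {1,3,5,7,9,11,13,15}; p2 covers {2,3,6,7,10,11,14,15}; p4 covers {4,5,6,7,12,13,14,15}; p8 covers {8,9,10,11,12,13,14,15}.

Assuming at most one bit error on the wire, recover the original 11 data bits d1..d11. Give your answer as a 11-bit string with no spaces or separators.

s1 (pos 1,3,5,7,9,11,13,15): 0⊕1⊕0⊕0⊕1⊕0⊕0⊕0 = 0
s2 (pos 2,3,6,7,10,11,14,15): 0⊕1⊕0⊕0⊕0⊕0⊕1⊕0 = 0
s4 (pos 4,5,6,7,12,13,14,15): 0⊕0⊕0⊕0⊕0⊕0⊕1⊕0 = 1
s8 (pos 8,9,10,11,12,13,14,15): 1⊕1⊕0⊕0⊕0⊕0⊕1⊕0 = 1
Syndrome s8…s1 = 1100 → error at position 12.
Flip position 12: 001000011000010 → 001000011001010
Read data bits from positions 3,5,6,7,9,10,11,12,13,14,15: 10001001010

10001001010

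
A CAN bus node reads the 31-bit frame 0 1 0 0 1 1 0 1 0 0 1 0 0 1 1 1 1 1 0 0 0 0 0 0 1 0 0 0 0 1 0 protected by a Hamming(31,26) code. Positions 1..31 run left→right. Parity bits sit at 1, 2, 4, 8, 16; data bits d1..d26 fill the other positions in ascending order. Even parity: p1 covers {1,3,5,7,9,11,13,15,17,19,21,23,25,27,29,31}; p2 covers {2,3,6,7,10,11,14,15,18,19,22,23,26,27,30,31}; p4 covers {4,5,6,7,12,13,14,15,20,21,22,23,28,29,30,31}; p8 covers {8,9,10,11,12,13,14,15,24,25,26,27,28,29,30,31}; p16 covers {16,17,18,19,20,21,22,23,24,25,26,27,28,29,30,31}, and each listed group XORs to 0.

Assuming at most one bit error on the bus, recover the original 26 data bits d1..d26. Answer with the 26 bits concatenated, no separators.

s1 (pos 1,3,5,7,9,11,13,15,17,19,21,23,25,27,29,31): 0⊕0⊕1⊕0⊕0⊕1⊕0⊕1⊕1⊕0⊕0⊕0⊕1⊕0⊕0⊕0 = 1
s2 (pos 2,3,6,7,10,11,14,15,18,19,22,23,26,27,30,31): 1⊕0⊕1⊕0⊕0⊕1⊕1⊕1⊕1⊕0⊕0⊕0⊕0⊕0⊕1⊕0 = 1
s4 (pos 4,5,6,7,12,13,14,15,20,21,22,23,28,29,30,31): 0⊕1⊕1⊕0⊕0⊕0⊕1⊕1⊕0⊕0⊕0⊕0⊕0⊕0⊕1⊕0 = 1
s8 (pos 8,9,10,11,12,13,14,15,24,25,26,27,28,29,30,31): 1⊕0⊕0⊕1⊕0⊕0⊕1⊕1⊕0⊕1⊕0⊕0⊕0⊕0⊕1⊕0 = 0
s16 (pos 16,17,18,19,20,21,22,23,24,25,26,27,28,29,30,31): 1⊕1⊕1⊕0⊕0⊕0⊕0⊕0⊕0⊕1⊕0⊕0⊕0⊕0⊕1⊕0 = 1
Syndrome s16…s1 = 10111 → error at position 23.
Flip position 23: 0100110100100111110000001000010 → 0100110100100111110000101000010
Read data bits from positions 3,5,6,7,9,10,11,12,13,14,15,17,18,19,20,21,22,23,24,25,26,27,28,29,30,31: 01100010011110000101000010

01100010011110000101000010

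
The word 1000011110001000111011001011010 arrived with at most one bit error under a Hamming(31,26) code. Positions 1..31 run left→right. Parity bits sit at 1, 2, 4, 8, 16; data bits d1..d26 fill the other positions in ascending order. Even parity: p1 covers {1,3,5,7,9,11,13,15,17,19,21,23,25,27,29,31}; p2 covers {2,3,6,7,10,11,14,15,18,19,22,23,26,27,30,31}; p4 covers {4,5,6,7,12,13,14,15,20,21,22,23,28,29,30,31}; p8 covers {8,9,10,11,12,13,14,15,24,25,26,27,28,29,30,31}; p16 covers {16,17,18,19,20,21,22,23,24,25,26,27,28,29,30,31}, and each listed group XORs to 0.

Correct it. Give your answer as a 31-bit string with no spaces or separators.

s1 (pos 1,3,5,7,9,11,13,15,17,19,21,23,25,27,29,31): 1⊕0⊕0⊕1⊕1⊕0⊕1⊕0⊕1⊕1⊕1⊕0⊕1⊕1⊕0⊕0 = 1
s2 (pos 2,3,6,7,10,11,14,15,18,19,22,23,26,27,30,31): 0⊕0⊕1⊕1⊕0⊕0⊕0⊕0⊕1⊕1⊕1⊕0⊕0⊕1⊕1⊕0 = 1
s4 (pos 4,5,6,7,12,13,14,15,20,21,22,23,28,29,30,31): 0⊕0⊕1⊕1⊕0⊕1⊕0⊕0⊕0⊕1⊕1⊕0⊕1⊕0⊕1⊕0 = 1
s8 (pos 8,9,10,11,12,13,14,15,24,25,26,27,28,29,30,31): 1⊕1⊕0⊕0⊕0⊕1⊕0⊕0⊕0⊕1⊕0⊕1⊕1⊕0⊕1⊕0 = 1
s16 (pos 16,17,18,19,20,21,22,23,24,25,26,27,28,29,30,31): 0⊕1⊕1⊕1⊕0⊕1⊕1⊕0⊕0⊕1⊕0⊕1⊕1⊕0⊕1⊕0 = 1
Syndrome s16…s1 = 11111 → error at position 31.
Flip position 31: 1000011110001000111011001011010 → 1000011110001000111011001011011

1000011110001000111011001011011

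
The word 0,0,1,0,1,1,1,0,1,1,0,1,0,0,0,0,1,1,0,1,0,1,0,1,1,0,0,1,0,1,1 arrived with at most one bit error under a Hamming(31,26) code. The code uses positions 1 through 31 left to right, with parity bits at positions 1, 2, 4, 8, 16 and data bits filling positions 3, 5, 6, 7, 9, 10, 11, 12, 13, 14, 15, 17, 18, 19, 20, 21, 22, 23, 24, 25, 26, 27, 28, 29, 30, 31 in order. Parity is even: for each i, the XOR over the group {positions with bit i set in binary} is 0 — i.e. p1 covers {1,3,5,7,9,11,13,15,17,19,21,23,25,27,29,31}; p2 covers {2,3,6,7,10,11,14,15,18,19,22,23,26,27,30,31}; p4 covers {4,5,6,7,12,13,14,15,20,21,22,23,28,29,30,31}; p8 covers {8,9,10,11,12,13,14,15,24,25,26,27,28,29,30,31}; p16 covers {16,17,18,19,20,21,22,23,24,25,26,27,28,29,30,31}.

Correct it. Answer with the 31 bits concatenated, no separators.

s1 (pos 1,3,5,7,9,11,13,15,17,19,21,23,25,27,29,31): 0⊕1⊕1⊕1⊕1⊕0⊕0⊕0⊕1⊕0⊕0⊕0⊕1⊕0⊕0⊕1 = 1
s2 (pos 2,3,6,7,10,11,14,15,18,19,22,23,26,27,30,31): 0⊕1⊕1⊕1⊕1⊕0⊕0⊕0⊕1⊕0⊕1⊕0⊕0⊕0⊕1⊕1 = 0
s4 (pos 4,5,6,7,12,13,14,15,20,21,22,23,28,29,30,31): 0⊕1⊕1⊕1⊕1⊕0⊕0⊕0⊕1⊕0⊕1⊕0⊕1⊕0⊕1⊕1 = 1
s8 (pos 8,9,10,11,12,13,14,15,24,25,26,27,28,29,30,31): 0⊕1⊕1⊕0⊕1⊕0⊕0⊕0⊕1⊕1⊕0⊕0⊕1⊕0⊕1⊕1 = 0
s16 (pos 16,17,18,19,20,21,22,23,24,25,26,27,28,29,30,31): 0⊕1⊕1⊕0⊕1⊕0⊕1⊕0⊕1⊕1⊕0⊕0⊕1⊕0⊕1⊕1 = 1
Syndrome s16…s1 = 10101 → error at position 21.
Flip position 21: 0010111011010000110101011001011 → 0010111011010000110111011001011

0010111011010000110111011001011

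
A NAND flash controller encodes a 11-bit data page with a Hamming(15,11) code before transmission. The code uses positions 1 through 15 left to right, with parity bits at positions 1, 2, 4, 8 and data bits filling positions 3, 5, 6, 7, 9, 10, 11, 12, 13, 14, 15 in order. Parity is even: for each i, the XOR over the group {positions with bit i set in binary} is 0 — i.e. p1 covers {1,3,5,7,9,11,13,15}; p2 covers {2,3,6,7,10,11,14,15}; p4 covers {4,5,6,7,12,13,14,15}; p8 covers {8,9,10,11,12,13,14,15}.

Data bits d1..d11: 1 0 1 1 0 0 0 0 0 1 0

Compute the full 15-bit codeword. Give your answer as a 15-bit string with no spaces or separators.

Place data at non-parity positions: p1 p2 1 p4 0 1 1 p8 0 0 0 0 0 1 0
p1 (pos 1,3,5,7,9,11,13,15): XOR of data positions = 1⊕0⊕1⊕0⊕0⊕0⊕0 = 0
p2 (pos 2,3,6,7,10,11,14,15): XOR of data positions = 1⊕1⊕1⊕0⊕0⊕1⊕0 = 0
p4 (pos 4,5,6,7,12,13,14,15): XOR of data positions = 0⊕1⊕1⊕0⊕0⊕1⊕0 = 1
p8 (pos 8,9,10,11,12,13,14,15): XOR of data positions = 0⊕0⊕0⊕0⊕0⊕1⊕0 = 1
Codeword: 001101110000010

001101110000010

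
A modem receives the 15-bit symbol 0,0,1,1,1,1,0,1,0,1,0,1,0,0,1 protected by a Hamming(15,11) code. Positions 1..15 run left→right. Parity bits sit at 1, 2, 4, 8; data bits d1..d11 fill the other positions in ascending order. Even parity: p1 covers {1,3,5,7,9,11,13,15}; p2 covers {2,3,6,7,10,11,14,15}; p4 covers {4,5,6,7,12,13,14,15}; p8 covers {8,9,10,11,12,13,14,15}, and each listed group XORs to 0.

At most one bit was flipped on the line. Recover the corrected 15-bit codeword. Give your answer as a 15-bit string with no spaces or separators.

s1 (pos 1,3,5,7,9,11,13,15): 0⊕1⊕1⊕0⊕0⊕0⊕0⊕1 = 1
s2 (pos 2,3,6,7,10,11,14,15): 0⊕1⊕1⊕0⊕1⊕0⊕0⊕1 = 0
s4 (pos 4,5,6,7,12,13,14,15): 1⊕1⊕1⊕0⊕1⊕0⊕0⊕1 = 1
s8 (pos 8,9,10,11,12,13,14,15): 1⊕0⊕1⊕0⊕1⊕0⊕0⊕1 = 0
Syndrome s8…s1 = 0101 → error at position 5.
Flip position 5: 001111010101001 → 001101010101001

001101010101001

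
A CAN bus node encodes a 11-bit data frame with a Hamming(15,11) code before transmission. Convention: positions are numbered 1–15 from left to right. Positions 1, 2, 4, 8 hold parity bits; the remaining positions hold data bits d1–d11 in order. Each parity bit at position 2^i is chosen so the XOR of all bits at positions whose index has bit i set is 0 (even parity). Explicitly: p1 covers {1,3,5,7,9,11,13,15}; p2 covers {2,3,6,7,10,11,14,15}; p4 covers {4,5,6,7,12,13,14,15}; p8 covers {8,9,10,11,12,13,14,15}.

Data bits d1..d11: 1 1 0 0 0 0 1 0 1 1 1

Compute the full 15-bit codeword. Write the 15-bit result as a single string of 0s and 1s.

Place data at non-parity positions: p1 p2 1 p4 1 0 0 p8 0 0 1 0 1 1 1
p1 (pos 1,3,5,7,9,11,13,15): XOR of data positions = 1⊕1⊕0⊕0⊕1⊕1⊕1 = 1
p2 (pos 2,3,6,7,10,11,14,15): XOR of data positions = 1⊕0⊕0⊕0⊕1⊕1⊕1 = 0
p4 (pos 4,5,6,7,12,13,14,15): XOR of data positions = 1⊕0⊕0⊕0⊕1⊕1⊕1 = 0
p8 (pos 8,9,10,11,12,13,14,15): XOR of data positions = 0⊕0⊕1⊕0⊕1⊕1⊕1 = 0
Codeword: 101010000010111

101010000010111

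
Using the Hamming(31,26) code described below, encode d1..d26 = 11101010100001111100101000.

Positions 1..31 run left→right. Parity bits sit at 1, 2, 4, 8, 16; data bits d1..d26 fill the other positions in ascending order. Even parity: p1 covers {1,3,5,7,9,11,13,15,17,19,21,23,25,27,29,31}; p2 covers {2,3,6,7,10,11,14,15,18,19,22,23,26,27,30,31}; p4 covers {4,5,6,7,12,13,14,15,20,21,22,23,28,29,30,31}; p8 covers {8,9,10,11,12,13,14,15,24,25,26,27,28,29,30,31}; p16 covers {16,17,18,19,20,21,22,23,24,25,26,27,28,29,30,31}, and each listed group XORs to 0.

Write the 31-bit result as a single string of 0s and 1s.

Place data at non-parity positions: p1 p2 1 p4 1 1 0 p8 1 0 1 0 1 0 0 p16 0 0 1 1 1 1 1 0 0 1 0 1 0 0 0
p1 (pos 1,3,5,7,9,11,13,15,17,19,21,23,25,27,29,31): XOR of data positions = 1⊕1⊕0⊕1⊕1⊕1⊕0⊕0⊕1⊕1⊕1⊕0⊕0⊕0⊕0 = 0
p2 (pos 2,3,6,7,10,11,14,15,18,19,22,23,26,27,30,31): XOR of data positions = 1⊕1⊕0⊕0⊕1⊕0⊕0⊕0⊕1⊕1⊕1⊕1⊕0⊕0⊕0 = 1
p4 (pos 4,5,6,7,12,13,14,15,20,21,22,23,28,29,30,31): XOR of data positions = 1⊕1⊕0⊕0⊕1⊕0⊕0⊕1⊕1⊕1⊕1⊕1⊕0⊕0⊕0 = 0
p8 (pos 8,9,10,11,12,13,14,15,24,25,26,27,28,29,30,31): XOR of data positions = 1⊕0⊕1⊕0⊕1⊕0⊕0⊕0⊕0⊕1⊕0⊕1⊕0⊕0⊕0 = 1
p16 (pos 16,17,18,19,20,21,22,23,24,25,26,27,28,29,30,31): XOR of data positions = 0⊕0⊕1⊕1⊕1⊕1⊕1⊕0⊕0⊕1⊕0⊕1⊕0⊕0⊕0 = 1
Codeword: 0110110110101001001111100101000

0110110110101001001111100101000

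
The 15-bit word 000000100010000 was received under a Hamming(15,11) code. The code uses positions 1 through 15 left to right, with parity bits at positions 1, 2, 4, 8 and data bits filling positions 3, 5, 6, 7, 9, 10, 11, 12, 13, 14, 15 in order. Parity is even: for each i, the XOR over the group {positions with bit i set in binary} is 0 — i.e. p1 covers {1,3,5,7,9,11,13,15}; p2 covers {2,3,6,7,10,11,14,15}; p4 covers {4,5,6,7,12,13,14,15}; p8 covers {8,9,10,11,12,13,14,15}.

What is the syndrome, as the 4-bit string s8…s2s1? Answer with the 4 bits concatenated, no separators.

s1 (pos 1,3,5,7,9,11,13,15): 0⊕0⊕0⊕1⊕0⊕1⊕0⊕0 = 0
s2 (pos 2,3,6,7,10,11,14,15): 0⊕0⊕0⊕1⊕0⊕1⊕0⊕0 = 0
s4 (pos 4,5,6,7,12,13,14,15): 0⊕0⊕0⊕1⊕0⊕0⊕0⊕0 = 1
s8 (pos 8,9,10,11,12,13,14,15): 0⊕0⊕0⊕1⊕0⊕0⊕0⊕0 = 1
Syndrome s8…s1 = 1100 → error at position 12.

1100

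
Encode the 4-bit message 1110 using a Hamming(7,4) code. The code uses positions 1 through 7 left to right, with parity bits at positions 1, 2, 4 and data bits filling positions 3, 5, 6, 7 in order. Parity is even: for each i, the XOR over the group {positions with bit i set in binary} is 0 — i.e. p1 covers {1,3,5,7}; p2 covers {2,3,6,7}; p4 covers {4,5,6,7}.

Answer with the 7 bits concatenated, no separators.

0010110

Place data at non-parity positions: p1 p2 1 p4 1 1 0
p1 (pos 1,3,5,7): XOR of data positions = 1⊕1⊕0 = 0
p2 (pos 2,3,6,7): XOR of data positions = 1⊕1⊕0 = 0
p4 (pos 4,5,6,7): XOR of data positions = 1⊕1⊕0 = 0
Codeword: 0010110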